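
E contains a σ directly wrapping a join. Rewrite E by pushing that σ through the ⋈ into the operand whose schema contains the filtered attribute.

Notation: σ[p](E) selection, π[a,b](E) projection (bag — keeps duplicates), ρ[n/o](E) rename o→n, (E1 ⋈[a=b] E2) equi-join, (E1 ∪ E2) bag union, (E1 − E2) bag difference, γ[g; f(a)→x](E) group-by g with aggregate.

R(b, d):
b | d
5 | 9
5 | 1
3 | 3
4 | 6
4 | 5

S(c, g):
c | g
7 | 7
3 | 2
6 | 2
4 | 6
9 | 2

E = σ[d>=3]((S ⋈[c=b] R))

σ filters on d, owned by the right side.
E' = (S ⋈[c=b] σ[d>=3](R))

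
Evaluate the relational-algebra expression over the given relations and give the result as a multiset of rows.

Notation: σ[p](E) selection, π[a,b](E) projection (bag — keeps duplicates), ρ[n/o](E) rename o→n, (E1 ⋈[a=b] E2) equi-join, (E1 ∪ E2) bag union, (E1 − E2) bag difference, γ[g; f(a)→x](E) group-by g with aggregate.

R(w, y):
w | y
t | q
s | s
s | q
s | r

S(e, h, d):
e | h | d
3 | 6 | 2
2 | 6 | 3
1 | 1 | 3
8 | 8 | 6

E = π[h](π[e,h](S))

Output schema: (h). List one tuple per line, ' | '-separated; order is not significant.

Stepwise |·|:
  S → 4
  π[e,h](S) → 4
  π[h](π[e,h](S)) → 4

== RESULT ==
h
1
6
6
8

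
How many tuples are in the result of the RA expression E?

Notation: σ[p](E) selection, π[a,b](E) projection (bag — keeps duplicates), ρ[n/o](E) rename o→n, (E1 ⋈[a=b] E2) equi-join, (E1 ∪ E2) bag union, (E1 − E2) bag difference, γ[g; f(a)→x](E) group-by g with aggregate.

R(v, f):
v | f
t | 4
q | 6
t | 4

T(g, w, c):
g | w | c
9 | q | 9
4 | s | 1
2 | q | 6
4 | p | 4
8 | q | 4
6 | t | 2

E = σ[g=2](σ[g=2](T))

Per-node cardinality:
  T → 6
  σ[g=2](T) → 1
  σ[g=2](σ[g=2](T)) → 1

|E| = 1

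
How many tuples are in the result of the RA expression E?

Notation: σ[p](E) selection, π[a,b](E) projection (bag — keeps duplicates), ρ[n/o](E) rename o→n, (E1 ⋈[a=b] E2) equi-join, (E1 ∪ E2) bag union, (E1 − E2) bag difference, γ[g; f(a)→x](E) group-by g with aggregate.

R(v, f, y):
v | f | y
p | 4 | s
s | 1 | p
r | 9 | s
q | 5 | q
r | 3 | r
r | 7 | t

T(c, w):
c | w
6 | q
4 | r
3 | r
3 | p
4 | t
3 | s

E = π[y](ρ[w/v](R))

Row counts bottom-up:
  R → 6
  ρ[w/v](R) → 6
  π[y](ρ[w/v](R)) → 6

|E| = 6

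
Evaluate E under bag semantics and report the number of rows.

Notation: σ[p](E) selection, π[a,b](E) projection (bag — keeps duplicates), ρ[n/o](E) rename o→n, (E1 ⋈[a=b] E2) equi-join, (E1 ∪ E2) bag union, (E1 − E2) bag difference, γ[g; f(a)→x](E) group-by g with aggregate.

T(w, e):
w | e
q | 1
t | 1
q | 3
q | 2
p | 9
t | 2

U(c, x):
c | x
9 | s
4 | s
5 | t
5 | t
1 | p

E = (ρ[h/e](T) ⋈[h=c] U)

Stepwise |·|:
  T → 6
  ρ[h/e](T) → 6
  U → 5
  (ρ[h/e](T) ⋈[h=c] U) → 3

|E| = 3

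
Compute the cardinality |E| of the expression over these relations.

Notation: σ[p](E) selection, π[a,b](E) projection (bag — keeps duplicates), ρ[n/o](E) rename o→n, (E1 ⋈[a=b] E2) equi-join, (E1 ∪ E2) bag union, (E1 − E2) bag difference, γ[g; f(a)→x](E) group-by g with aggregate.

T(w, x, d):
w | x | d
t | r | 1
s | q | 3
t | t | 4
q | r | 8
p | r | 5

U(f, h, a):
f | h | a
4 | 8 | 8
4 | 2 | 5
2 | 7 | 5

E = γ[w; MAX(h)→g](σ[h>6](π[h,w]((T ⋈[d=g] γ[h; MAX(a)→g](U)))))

Subexpression sizes:
  T → 5
  U → 3
  γ[h; MAX(a)→g](U) → 3
  (T ⋈[d=g] γ[h; MAX(a)→g](U)) → 3
  π[h,w]((T ⋈[d=g] γ[h; MAX(a)→g](U))) → 3
  σ[h>6](π[h,w]((T ⋈[d=g] γ[h; MAX(a)→g](U)))) → 2
  γ[w; MAX(h)→g](σ[h>6](π[h,w]((T ⋈[d=g] γ[h; MAX(a)→g](U))))) → 2

|E| = 2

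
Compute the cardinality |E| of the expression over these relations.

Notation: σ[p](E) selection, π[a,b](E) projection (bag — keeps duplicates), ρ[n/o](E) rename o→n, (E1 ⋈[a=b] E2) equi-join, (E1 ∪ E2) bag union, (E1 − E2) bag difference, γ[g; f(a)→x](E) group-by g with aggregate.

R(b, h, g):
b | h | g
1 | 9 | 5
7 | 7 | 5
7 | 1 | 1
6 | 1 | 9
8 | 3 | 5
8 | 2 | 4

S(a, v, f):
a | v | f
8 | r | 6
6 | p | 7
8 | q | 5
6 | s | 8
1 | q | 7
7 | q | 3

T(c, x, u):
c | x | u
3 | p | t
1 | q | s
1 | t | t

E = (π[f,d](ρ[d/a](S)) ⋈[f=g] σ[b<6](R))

Per-node cardinality:
  S → 6
  ρ[d/a](S) → 6
  π[f,d](ρ[d/a](S)) → 6
  R → 6
  σ[b<6](R) → 1
  (π[f,d](ρ[d/a](S)) ⋈[f=g] σ[b<6](R)) → 1

|E| = 1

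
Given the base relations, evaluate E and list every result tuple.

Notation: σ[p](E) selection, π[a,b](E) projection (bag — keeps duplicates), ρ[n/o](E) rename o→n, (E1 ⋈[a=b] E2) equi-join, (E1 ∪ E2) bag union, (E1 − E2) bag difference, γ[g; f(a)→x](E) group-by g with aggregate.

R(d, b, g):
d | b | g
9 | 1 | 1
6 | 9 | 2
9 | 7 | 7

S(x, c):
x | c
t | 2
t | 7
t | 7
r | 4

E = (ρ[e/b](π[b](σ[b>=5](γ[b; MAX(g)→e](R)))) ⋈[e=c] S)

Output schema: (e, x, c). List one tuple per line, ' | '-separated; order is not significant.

Subexpression sizes:
  R → 3
  γ[b; MAX(g)→e](R) → 3
  σ[b>=5](γ[b; MAX(g)→e](R)) → 2
  π[b](σ[b>=5](γ[b; MAX(g)→e](R))) → 2
  ρ[e/b](π[b](σ[b>=5](γ[b; MAX(g)→e](R)))) → 2
  S → 4
  (ρ[e/b](π[b](σ[b>=5](γ[b; MAX(g)→e](R)))) ⋈[e=c] S) → 2

== RESULT ==
e | x | c
7 | t | 7
7 | t | 7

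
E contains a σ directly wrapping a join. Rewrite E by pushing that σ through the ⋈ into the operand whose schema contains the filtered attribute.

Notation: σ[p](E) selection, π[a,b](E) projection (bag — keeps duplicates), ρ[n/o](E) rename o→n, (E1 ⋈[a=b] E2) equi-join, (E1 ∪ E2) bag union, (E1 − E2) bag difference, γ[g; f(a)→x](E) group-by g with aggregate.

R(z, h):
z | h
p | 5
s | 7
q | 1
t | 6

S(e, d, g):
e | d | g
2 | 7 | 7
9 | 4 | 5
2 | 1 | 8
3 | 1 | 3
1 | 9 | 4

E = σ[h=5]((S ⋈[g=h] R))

σ filters on h, owned by the right side.
E' = (S ⋈[g=h] σ[h=5](R))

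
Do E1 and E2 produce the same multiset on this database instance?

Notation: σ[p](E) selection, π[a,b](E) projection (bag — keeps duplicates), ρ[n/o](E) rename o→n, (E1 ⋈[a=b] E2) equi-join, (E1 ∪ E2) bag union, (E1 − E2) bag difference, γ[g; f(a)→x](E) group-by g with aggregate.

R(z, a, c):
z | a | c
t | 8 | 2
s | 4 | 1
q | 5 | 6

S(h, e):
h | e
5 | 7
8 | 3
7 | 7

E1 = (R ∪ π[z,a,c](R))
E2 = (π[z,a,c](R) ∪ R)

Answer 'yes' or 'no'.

E1 stepwise |·|:
  R → 3
  R → 3
  π[z,a,c](R) → 3
  (R ∪ π[z,a,c](R)) → 6
E2 stepwise |·|:
  R → 3
  π[z,a,c](R) → 3
  R → 3
  (π[z,a,c](R) ∪ R) → 6

E1 and E2 produce the same multiset:
z | a | c
q | 5 | 6
q | 5 | 6
s | 4 | 1
s | 4 | 1
t | 8 | 2
t | 8 | 2

yes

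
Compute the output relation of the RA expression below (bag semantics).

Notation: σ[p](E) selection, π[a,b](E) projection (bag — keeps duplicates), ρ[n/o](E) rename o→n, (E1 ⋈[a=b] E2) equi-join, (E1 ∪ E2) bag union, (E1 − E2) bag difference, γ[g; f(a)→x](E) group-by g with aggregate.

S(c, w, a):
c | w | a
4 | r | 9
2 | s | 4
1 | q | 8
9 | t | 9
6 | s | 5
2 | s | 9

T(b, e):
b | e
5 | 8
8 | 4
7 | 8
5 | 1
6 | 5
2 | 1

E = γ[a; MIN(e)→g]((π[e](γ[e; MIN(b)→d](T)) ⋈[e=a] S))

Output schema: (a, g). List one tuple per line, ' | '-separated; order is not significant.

Stepwise |·|:
  T → 6
  γ[e; MIN(b)→d](T) → 4
  π[e](γ[e; MIN(b)→d](T)) → 4
  S → 6
  (π[e](γ[e; MIN(b)→d](T)) ⋈[e=a] S) → 3
  γ[a; MIN(e)→g]((π[e](γ[e; MIN(b)→d](T)) ⋈[e=a] S)) → 3

== RESULT ==
a | g
4 | 4
5 | 5
8 | 8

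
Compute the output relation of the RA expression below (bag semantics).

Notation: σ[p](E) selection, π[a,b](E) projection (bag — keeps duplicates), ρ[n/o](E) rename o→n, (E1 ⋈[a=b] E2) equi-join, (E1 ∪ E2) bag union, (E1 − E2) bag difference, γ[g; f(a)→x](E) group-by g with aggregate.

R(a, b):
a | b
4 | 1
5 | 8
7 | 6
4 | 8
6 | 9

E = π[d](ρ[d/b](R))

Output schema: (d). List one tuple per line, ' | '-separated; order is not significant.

Row counts bottom-up:
  R → 5
  ρ[d/b](R) → 5
  π[d](ρ[d/b](R)) → 5

== RESULT ==
d
1
6
8
8
9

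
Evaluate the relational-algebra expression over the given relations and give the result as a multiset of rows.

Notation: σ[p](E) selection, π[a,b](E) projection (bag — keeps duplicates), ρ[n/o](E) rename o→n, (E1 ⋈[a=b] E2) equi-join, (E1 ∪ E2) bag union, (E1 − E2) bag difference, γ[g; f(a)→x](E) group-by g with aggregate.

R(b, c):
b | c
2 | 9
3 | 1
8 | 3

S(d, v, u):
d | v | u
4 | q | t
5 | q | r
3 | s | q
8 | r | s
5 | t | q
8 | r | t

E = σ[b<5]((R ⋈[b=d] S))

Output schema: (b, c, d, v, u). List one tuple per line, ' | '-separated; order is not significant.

Subexpression sizes:
  R → 3
  S → 6
  (R ⋈[b=d] S) → 3
  σ[b<5]((R ⋈[b=d] S)) → 1

== RESULT ==
b | c | d | v | u
3 | 1 | 3 | s | q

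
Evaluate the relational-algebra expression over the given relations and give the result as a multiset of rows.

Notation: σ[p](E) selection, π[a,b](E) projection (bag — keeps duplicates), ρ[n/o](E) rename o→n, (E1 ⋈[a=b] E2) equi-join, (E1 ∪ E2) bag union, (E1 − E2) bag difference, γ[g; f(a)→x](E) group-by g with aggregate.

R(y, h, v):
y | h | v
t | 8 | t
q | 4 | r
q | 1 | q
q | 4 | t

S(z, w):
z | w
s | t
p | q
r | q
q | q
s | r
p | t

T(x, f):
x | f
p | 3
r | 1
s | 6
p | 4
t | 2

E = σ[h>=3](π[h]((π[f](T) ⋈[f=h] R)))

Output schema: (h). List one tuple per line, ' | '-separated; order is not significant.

Stepwise |·|:
  T → 5
  π[f](T) → 5
  R → 4
  (π[f](T) ⋈[f=h] R) → 3
  π[h]((π[f](T) ⋈[f=h] R)) → 3
  σ[h>=3](π[h]((π[f](T) ⋈[f=h] R))) → 2

== RESULT ==
h
4
4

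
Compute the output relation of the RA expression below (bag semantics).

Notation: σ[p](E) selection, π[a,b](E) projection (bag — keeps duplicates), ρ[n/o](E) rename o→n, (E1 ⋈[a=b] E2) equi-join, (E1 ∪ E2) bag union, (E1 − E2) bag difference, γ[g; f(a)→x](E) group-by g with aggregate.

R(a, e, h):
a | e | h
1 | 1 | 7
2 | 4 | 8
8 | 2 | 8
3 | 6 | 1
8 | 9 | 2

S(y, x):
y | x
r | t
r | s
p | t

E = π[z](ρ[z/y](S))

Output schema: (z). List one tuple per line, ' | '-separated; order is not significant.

Subexpression sizes:
  S → 3
  ρ[z/y](S) → 3
  π[z](ρ[z/y](S)) → 3

== RESULT ==
z
p
r
r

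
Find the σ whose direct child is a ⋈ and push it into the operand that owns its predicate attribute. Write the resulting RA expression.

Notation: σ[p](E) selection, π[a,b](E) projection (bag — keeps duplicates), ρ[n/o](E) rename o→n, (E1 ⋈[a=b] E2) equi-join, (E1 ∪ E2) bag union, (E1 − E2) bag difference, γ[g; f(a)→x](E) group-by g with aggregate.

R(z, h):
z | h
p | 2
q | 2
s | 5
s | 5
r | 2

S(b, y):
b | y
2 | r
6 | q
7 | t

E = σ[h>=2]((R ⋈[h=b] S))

σ filters on h, owned by the left side.
E' = (σ[h>=2](R) ⋈[h=b] S)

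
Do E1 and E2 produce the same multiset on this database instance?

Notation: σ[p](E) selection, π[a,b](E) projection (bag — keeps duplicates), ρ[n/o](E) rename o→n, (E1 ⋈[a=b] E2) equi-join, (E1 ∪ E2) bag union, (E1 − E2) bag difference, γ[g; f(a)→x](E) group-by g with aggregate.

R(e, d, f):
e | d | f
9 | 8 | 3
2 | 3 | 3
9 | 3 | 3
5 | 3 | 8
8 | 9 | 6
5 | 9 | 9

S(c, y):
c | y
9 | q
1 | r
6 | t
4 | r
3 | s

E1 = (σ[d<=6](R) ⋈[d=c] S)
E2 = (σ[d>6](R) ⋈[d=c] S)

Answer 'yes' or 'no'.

E1 row counts bottom-up:
  R → 6
  σ[d<=6](R) → 3
  S → 5
  (σ[d<=6](R) ⋈[d=c] S) → 3
E2 row counts bottom-up:
  R → 6
  σ[d>6](R) → 3
  S → 5
  (σ[d>6](R) ⋈[d=c] S) → 2

E1 result:
e | d | f | c | y
2 | 3 | 3 | 3 | s
5 | 3 | 8 | 3 | s
9 | 3 | 3 | 3 | s
E2 result:
e | d | f | c | y
5 | 9 | 9 | 9 | q
8 | 9 | 6 | 9 | q
Witness: (9, 3, 3, 3, 's') appears 1× in E1 but 0× in E2.

no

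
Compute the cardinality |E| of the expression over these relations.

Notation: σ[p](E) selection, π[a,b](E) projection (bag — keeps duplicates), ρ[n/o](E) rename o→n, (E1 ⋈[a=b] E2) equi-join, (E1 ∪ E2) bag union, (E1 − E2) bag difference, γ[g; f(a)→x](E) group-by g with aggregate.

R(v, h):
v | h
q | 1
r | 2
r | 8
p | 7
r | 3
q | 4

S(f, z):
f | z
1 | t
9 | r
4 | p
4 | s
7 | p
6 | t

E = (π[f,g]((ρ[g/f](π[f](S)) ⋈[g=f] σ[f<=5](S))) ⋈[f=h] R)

Per-node cardinality:
  S → 6
  π[f](S) → 6
  ρ[g/f](π[f](S)) → 6
  S → 6
  σ[f<=5](S) → 3
  (ρ[g/f](π[f](S)) ⋈[g=f] σ[f<=5](S)) → 5
  π[f,g]((ρ[g/f](π[f](S)) ⋈[g=f] σ[f<=5](S))) → 5
  R → 6
  (π[f,g]((ρ[g/f](π[f](S)) ⋈[g=f] σ[f<=5](S))) ⋈[f=h] R) → 5

|E| = 5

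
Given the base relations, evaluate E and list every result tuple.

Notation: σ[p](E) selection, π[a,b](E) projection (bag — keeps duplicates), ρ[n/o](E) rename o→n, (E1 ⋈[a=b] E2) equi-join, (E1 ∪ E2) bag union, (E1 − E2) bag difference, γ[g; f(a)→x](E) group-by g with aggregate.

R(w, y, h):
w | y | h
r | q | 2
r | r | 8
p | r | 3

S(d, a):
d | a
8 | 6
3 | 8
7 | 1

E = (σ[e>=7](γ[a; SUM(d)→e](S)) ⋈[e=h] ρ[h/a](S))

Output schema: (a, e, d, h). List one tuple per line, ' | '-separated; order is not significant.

Row counts bottom-up:
  S → 3
  γ[a; SUM(d)→e](S) → 3
  σ[e>=7](γ[a; SUM(d)→e](S)) → 2
  S → 3
  ρ[h/a](S) → 3
  (σ[e>=7](γ[a; SUM(d)→e](S)) ⋈[e=h] ρ[h/a](S)) → 1

== RESULT ==
a | e | d | h
6 | 8 | 3 | 8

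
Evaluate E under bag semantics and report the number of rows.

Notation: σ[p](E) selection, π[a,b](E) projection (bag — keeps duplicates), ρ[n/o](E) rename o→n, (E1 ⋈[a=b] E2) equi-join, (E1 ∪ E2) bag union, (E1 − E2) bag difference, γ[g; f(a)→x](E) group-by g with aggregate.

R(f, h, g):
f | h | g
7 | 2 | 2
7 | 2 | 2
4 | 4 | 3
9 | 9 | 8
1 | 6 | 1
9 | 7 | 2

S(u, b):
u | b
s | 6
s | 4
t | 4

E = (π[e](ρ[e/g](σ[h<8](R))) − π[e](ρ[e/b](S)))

Stepwise |·|:
  R → 6
  σ[h<8](R) → 5
  ρ[e/g](σ[h<8](R)) → 5
  π[e](ρ[e/g](σ[h<8](R))) → 5
  S → 3
  ρ[e/b](S) → 3
  π[e](ρ[e/b](S)) → 3
  (π[e](ρ[e/g](σ[h<8](R))) − π[e](ρ[e/b](S))) → 5

|E| = 5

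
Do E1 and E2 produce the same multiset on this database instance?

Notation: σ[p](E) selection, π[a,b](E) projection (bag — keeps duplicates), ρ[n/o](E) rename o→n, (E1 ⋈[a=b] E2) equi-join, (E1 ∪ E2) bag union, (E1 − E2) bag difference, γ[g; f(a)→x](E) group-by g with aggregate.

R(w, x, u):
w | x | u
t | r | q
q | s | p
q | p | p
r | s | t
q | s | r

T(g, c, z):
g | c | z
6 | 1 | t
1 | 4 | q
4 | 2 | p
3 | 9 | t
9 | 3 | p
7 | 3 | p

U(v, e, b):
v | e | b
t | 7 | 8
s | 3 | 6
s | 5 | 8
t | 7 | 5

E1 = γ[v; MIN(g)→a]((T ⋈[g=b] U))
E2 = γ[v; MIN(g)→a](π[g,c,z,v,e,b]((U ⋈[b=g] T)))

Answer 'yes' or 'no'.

E1 stepwise |·|:
  T → 6
  U → 4
  (T ⋈[g=b] U) → 1
  γ[v; MIN(g)→a]((T ⋈[g=b] U)) → 1
E2 stepwise |·|:
  U → 4
  T → 6
  (U ⋈[b=g] T) → 1
  π[g,c,z,v,e,b]((U ⋈[b=g] T)) → 1
  γ[v; MIN(g)→a](π[g,c,z,v,e,b]((U ⋈[b=g] T))) → 1

E1 and E2 produce the same multiset:
v | a
s | 6

yes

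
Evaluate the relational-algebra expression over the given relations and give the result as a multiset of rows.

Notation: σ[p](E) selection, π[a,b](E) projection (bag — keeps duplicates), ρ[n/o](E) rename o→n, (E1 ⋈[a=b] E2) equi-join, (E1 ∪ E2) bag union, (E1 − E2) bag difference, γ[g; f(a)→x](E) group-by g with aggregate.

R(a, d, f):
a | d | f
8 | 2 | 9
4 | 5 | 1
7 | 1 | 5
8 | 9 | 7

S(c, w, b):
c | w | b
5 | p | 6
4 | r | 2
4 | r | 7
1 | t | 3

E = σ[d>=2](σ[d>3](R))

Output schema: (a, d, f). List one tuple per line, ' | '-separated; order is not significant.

Per-node cardinality:
  R → 4
  σ[d>3](R) → 2
  σ[d>=2](σ[d>3](R)) → 2

== RESULT ==
a | d | f
4 | 5 | 1
8 | 9 | 7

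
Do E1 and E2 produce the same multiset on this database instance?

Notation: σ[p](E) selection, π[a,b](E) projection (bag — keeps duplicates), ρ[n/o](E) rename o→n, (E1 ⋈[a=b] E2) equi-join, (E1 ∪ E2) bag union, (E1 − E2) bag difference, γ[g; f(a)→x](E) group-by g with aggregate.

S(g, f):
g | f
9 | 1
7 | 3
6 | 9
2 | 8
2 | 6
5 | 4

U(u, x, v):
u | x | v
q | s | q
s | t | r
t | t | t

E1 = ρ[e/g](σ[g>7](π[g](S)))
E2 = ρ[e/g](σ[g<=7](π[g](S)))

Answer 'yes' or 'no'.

E1 per-node cardinality:
  S → 6
  π[g](S) → 6
  σ[g>7](π[g](S)) → 1
  ρ[e/g](σ[g>7](π[g](S))) → 1
E2 per-node cardinality:
  S → 6
  π[g](S) → 6
  σ[g<=7](π[g](S)) → 5
  ρ[e/g](σ[g<=7](π[g](S))) → 5

E1 result:
e
9
E2 result:
e
2
2
5
6
7
Witness: (6,) appears 0× in E1 but 1× in E2.

no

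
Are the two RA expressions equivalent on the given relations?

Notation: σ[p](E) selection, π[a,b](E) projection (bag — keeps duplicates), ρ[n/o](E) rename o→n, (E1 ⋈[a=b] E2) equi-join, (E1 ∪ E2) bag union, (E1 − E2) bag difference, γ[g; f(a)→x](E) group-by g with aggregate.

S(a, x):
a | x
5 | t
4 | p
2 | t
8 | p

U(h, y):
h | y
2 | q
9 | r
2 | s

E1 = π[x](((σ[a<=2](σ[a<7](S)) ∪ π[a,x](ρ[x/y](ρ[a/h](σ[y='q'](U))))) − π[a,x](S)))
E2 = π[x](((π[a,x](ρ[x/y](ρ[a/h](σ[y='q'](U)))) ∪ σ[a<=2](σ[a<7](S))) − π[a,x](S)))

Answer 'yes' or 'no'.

E1 per-node cardinality:
  S → 4
  σ[a<7](S) → 3
  σ[a<=2](σ[a<7](S)) → 1
  U → 3
  σ[y='q'](U) → 1
  ρ[a/h](σ[y='q'](U)) → 1
  ρ[x/y](ρ[a/h](σ[y='q'](U))) → 1
  π[a,x](ρ[x/y](ρ[a/h](σ[y='q'](U)))) → 1
  (σ[a<=2](σ[a<7](S)) ∪ π[a,x](ρ[x/y](ρ[a/h](σ[y='q'](U))))) → 2
  S → 4
  π[a,x](S) → 4
  ((σ[a<=2](σ[a<7](S)) ∪ π[a,x](ρ[x/y](ρ[a/h](σ[y='q'](U))))) − π[a,x](S)) → 1
  π[x](((σ[a<=2](σ[a<7](S)) ∪ π[a,x](ρ[x/y](ρ[a/h](σ[y='q'](U))))) − π[a,x](S))) → 1
E2 per-node cardinality:
  U → 3
  σ[y='q'](U) → 1
  ρ[a/h](σ[y='q'](U)) → 1
  ρ[x/y](ρ[a/h](σ[y='q'](U))) → 1
  π[a,x](ρ[x/y](ρ[a/h](σ[y='q'](U)))) → 1
  S → 4
  σ[a<7](S) → 3
  σ[a<=2](σ[a<7](S)) → 1
  (π[a,x](ρ[x/y](ρ[a/h](σ[y='q'](U)))) ∪ σ[a<=2](σ[a<7](S))) → 2
  S → 4
  π[a,x](S) → 4
  ((π[a,x](ρ[x/y](ρ[a/h](σ[y='q'](U)))) ∪ σ[a<=2](σ[a<7](S))) − π[a,x](S)) → 1
  π[x](((π[a,x](ρ[x/y](ρ[a/h](σ[y='q'](U)))) ∪ σ[a<=2](σ[a<7](S))) − π[a,x](S))) → 1

E1 and E2 produce the same multiset:
x
q

yes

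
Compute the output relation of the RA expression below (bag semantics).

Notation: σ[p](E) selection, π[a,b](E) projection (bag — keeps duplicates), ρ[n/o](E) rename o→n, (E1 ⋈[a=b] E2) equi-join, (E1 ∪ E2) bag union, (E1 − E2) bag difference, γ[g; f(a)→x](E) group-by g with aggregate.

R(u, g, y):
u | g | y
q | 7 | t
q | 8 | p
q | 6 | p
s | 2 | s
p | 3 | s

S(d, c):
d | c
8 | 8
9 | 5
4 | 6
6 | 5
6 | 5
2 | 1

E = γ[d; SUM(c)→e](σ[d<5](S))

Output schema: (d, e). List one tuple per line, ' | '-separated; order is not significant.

Subexpression sizes:
  S → 6
  σ[d<5](S) → 2
  γ[d; SUM(c)→e](σ[d<5](S)) → 2

== RESULT ==
d | e
2 | 1
4 | 6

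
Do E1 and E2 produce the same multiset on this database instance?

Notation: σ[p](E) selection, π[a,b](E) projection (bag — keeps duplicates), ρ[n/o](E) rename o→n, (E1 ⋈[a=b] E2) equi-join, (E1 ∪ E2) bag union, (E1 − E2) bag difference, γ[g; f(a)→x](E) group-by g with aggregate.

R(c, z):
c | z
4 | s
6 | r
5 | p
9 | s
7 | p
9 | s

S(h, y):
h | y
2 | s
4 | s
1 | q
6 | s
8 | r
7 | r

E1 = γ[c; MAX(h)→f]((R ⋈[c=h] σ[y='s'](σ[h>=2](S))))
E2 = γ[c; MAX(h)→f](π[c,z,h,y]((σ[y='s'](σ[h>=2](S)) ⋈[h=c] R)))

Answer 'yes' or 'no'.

E1 per-node cardinality:
  R → 6
  S → 6
  σ[h>=2](S) → 5
  σ[y='s'](σ[h>=2](S)) → 3
  (R ⋈[c=h] σ[y='s'](σ[h>=2](S))) → 2
  γ[c; MAX(h)→f]((R ⋈[c=h] σ[y='s'](σ[h>=2](S)))) → 2
E2 per-node cardinality:
  S → 6
  σ[h>=2](S) → 5
  σ[y='s'](σ[h>=2](S)) → 3
  R → 6
  (σ[y='s'](σ[h>=2](S)) ⋈[h=c] R) → 2
  π[c,z,h,y]((σ[y='s'](σ[h>=2](S)) ⋈[h=c] R)) → 2
  γ[c; MAX(h)→f](π[c,z,h,y]((σ[y='s'](σ[h>=2](S)) ⋈[h=c] R))) → 2

E1 and E2 produce the same multiset:
c | f
4 | 4
6 | 6

yes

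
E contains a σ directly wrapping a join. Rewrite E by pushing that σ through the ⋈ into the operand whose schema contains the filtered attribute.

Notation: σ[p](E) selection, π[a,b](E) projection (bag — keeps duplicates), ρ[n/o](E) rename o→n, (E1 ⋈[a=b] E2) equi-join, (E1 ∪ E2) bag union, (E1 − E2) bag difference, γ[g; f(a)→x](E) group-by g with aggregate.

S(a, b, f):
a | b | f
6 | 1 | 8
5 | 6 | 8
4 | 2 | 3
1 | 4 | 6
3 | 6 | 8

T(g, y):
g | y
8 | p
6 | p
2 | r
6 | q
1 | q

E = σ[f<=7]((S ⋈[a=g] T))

σ filters on f, owned by the left side.
E' = (σ[f<=7](S) ⋈[a=g] T)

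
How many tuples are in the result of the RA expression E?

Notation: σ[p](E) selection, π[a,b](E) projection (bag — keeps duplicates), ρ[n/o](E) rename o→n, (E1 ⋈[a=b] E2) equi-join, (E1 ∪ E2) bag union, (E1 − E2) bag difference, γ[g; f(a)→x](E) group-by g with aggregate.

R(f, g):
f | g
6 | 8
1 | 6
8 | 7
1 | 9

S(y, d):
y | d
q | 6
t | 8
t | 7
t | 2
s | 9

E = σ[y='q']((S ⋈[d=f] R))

Subexpression sizes:
  S → 5
  R → 4
  (S ⋈[d=f] R) → 2
  σ[y='q']((S ⋈[d=f] R)) → 1

|E| = 1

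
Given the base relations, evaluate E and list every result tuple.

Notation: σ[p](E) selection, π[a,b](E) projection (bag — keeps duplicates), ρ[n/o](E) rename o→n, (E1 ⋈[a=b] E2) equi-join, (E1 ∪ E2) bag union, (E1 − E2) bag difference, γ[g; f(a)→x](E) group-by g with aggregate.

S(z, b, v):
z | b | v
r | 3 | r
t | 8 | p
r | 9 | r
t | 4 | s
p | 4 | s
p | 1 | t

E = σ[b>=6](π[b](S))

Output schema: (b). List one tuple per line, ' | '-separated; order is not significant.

Per-node cardinality:
  S → 6
  π[b](S) → 6
  σ[b>=6](π[b](S)) → 2

== RESULT ==
b
8
9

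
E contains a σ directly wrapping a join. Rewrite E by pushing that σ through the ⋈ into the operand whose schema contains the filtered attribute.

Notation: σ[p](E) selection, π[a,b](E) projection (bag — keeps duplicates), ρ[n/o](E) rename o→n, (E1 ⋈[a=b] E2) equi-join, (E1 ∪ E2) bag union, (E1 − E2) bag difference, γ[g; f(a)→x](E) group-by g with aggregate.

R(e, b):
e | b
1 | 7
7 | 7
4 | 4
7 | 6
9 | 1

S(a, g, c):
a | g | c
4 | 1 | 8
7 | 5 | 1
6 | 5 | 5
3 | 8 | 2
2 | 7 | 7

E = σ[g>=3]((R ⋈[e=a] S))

σ filters on g, owned by the right side.
E' = (R ⋈[e=a] σ[g>=3](S))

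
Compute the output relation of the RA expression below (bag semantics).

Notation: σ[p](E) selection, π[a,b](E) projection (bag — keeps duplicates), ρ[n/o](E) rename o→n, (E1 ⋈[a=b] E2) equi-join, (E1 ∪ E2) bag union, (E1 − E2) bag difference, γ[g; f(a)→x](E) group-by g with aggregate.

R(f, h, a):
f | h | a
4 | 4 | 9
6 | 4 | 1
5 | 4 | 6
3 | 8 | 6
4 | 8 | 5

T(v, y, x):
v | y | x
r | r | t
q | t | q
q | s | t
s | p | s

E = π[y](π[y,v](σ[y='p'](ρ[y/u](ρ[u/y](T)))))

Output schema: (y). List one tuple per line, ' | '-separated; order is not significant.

Subexpression sizes:
  T → 4
  ρ[u/y](T) → 4
  ρ[y/u](ρ[u/y](T)) → 4
  σ[y='p'](ρ[y/u](ρ[u/y](T))) → 1
  π[y,v](σ[y='p'](ρ[y/u](ρ[u/y](T)))) → 1
  π[y](π[y,v](σ[y='p'](ρ[y/u](ρ[u/y](T))))) → 1

== RESULT ==
y
p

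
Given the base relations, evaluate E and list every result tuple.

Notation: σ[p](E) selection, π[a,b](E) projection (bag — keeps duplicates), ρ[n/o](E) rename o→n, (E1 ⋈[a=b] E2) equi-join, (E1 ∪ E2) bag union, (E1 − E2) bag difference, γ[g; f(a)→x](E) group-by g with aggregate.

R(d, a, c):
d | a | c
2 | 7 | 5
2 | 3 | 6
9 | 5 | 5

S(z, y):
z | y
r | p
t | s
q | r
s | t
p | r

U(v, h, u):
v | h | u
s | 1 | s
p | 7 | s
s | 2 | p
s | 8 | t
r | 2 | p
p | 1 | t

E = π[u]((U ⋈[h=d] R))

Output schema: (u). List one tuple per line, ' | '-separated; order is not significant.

Row counts bottom-up:
  U → 6
  R → 3
  (U ⋈[h=d] R) → 4
  π[u]((U ⋈[h=d] R)) → 4

== RESULT ==
u
p
p
p
p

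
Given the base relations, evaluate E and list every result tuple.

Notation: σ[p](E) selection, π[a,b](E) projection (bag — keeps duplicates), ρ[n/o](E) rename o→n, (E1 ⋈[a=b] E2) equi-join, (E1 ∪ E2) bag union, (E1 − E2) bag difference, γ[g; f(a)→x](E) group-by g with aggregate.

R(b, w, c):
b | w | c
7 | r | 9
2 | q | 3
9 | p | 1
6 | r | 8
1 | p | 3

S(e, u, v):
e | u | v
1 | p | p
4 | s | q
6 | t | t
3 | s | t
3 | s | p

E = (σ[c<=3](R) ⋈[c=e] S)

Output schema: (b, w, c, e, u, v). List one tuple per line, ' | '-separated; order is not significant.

Row counts bottom-up:
  R → 5
  σ[c<=3](R) → 3
  S → 5
  (σ[c<=3](R) ⋈[c=e] S) → 5

== RESULT ==
b | w | c | e | u | v
1 | p | 3 | 3 | s | p
1 | p | 3 | 3 | s | t
2 | q | 3 | 3 | s | p
2 | q | 3 | 3 | s | t
9 | p | 1 | 1 | p | p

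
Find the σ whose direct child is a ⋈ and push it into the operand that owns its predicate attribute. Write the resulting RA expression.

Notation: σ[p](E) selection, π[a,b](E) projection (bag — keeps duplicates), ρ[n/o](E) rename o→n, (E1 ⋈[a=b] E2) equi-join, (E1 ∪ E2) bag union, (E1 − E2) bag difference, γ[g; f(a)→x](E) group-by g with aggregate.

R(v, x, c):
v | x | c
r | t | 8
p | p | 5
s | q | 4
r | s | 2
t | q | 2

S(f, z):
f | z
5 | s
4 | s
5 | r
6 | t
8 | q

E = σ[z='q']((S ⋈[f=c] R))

σ filters on z, owned by the left side.
E' = (σ[z='q'](S) ⋈[f=c] R)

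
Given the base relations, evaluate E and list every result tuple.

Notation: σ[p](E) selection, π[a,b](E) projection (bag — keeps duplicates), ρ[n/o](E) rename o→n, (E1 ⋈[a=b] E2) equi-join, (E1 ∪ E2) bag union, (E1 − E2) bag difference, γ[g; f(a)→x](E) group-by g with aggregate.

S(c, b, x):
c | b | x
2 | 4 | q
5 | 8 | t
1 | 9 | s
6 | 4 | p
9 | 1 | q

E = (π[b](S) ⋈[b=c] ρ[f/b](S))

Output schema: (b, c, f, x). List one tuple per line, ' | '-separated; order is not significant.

Row counts bottom-up:
  S → 5
  π[b](S) → 5
  S → 5
  ρ[f/b](S) → 5
  (π[b](S) ⋈[b=c] ρ[f/b](S)) → 2

== RESULT ==
b | c | f | x
1 | 1 | 9 | s
9 | 9 | 1 | q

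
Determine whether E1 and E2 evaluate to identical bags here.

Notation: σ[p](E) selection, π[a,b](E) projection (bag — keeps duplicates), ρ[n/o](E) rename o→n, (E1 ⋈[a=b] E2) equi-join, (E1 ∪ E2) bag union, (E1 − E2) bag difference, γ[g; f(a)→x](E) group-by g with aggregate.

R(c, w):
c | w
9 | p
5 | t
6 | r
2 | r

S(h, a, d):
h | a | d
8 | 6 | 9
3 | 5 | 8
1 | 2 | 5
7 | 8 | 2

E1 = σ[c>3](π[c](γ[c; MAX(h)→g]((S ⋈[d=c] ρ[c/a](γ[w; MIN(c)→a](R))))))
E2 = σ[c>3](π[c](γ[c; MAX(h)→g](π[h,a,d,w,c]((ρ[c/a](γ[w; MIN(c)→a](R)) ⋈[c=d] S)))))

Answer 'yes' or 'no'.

E1 row counts bottom-up:
  S → 4
  R → 4
  γ[w; MIN(c)→a](R) → 3
  ρ[c/a](γ[w; MIN(c)→a](R)) → 3
  (S ⋈[d=c] ρ[c/a](γ[w; MIN(c)→a](R))) → 3
  γ[c; MAX(h)→g]((S ⋈[d=c] ρ[c/a](γ[w; MIN(c)→a](R)))) → 3
  π[c](γ[c; MAX(h)→g]((S ⋈[d=c] ρ[c/a](γ[w; MIN(c)→a](R))))) → 3
  σ[c>3](π[c](γ[c; MAX(h)→g]((S ⋈[d=c] ρ[c/a](γ[w; MIN(c)→a](R)))))) → 2
E2 row counts bottom-up:
  R → 4
  γ[w; MIN(c)→a](R) → 3
  ρ[c/a](γ[w; MIN(c)→a](R)) → 3
  S → 4
  (ρ[c/a](γ[w; MIN(c)→a](R)) ⋈[c=d] S) → 3
  π[h,a,d,w,c]((ρ[c/a](γ[w; MIN(c)→a](R)) ⋈[c=d] S)) → 3
  γ[c; MAX(h)→g](π[h,a,d,w,c]((ρ[c/a](γ[w; MIN(c)→a](R)) ⋈[c=d] S))) → 3
  π[c](γ[c; MAX(h)→g](π[h,a,d,w,c]((ρ[c/a](γ[w; MIN(c)→a](R)) ⋈[c=d] S)))) → 3
  σ[c>3](π[c](γ[c; MAX(h)→g](π[h,a,d,w,c]((ρ[c/a](γ[w; MIN(c)→a](R)) ⋈[c=d] S))))) → 2

E1 and E2 produce the same multiset:
c
5
9

yes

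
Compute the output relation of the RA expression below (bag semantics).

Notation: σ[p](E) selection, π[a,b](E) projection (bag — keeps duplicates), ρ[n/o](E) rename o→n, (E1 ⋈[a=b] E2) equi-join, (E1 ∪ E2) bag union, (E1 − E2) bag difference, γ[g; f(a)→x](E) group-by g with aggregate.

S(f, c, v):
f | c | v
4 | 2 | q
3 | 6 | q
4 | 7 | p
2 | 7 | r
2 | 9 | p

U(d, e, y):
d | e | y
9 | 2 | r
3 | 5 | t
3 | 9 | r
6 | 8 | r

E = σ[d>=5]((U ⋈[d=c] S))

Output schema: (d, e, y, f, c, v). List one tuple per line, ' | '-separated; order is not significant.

Per-node cardinality:
  U → 4
  S → 5
  (U ⋈[d=c] S) → 2
  σ[d>=5]((U ⋈[d=c] S)) → 2

== RESULT ==
d | e | y | f | c | v
6 | 8 | r | 3 | 6 | q
9 | 2 | r | 2 | 9 | p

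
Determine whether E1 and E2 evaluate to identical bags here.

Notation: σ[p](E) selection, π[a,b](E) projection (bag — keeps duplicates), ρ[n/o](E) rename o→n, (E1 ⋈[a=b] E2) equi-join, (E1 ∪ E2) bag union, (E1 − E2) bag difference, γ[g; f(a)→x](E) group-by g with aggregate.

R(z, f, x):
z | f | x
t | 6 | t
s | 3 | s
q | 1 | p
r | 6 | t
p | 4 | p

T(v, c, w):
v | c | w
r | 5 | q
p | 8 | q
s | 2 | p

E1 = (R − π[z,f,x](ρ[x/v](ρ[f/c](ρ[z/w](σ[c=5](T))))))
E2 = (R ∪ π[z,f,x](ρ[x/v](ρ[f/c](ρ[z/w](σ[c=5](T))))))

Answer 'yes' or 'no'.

E1 subexpression sizes:
  R → 5
  T → 3
  σ[c=5](T) → 1
  ρ[z/w](σ[c=5](T)) → 1
  ρ[f/c](ρ[z/w](σ[c=5](T))) → 1
  ρ[x/v](ρ[f/c](ρ[z/w](σ[c=5](T)))) → 1
  π[z,f,x](ρ[x/v](ρ[f/c](ρ[z/w](σ[c=5](T))))) → 1
  (R − π[z,f,x](ρ[x/v](ρ[f/c](ρ[z/w](σ[c=5](T)))))) → 5
E2 subexpression sizes:
  R → 5
  T → 3
  σ[c=5](T) → 1
  ρ[z/w](σ[c=5](T)) → 1
  ρ[f/c](ρ[z/w](σ[c=5](T))) → 1
  ρ[x/v](ρ[f/c](ρ[z/w](σ[c=5](T)))) → 1
  π[z,f,x](ρ[x/v](ρ[f/c](ρ[z/w](σ[c=5](T))))) → 1
  (R ∪ π[z,f,x](ρ[x/v](ρ[f/c](ρ[z/w](σ[c=5](T)))))) → 6

E1 result:
z | f | x
p | 4 | p
q | 1 | p
r | 6 | t
s | 3 | s
t | 6 | t
E2 result:
z | f | x
p | 4 | p
q | 1 | p
q | 5 | r
r | 6 | t
s | 3 | s
t | 6 | t
Witness: ('q', 5, 'r') appears 0× in E1 but 1× in E2.

no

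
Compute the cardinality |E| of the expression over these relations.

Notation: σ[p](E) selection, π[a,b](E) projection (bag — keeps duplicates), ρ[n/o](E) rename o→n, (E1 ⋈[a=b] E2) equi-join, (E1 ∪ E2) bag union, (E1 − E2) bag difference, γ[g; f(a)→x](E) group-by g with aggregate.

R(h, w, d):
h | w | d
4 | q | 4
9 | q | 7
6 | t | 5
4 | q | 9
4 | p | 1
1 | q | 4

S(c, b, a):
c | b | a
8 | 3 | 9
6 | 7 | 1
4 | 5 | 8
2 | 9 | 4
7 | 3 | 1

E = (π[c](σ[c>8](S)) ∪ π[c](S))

Stepwise |·|:
  S → 5
  σ[c>8](S) → 0
  π[c](σ[c>8](S)) → 0
  S → 5
  π[c](S) → 5
  (π[c](σ[c>8](S)) ∪ π[c](S)) → 5

|E| = 5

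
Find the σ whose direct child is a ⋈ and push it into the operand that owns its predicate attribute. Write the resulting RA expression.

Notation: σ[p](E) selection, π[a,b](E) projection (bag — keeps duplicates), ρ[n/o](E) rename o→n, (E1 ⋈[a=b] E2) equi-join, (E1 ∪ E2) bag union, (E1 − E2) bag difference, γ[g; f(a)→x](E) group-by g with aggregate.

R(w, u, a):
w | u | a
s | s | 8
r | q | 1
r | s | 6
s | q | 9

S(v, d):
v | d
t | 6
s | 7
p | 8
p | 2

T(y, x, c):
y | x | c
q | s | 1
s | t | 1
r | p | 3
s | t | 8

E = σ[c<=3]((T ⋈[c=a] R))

σ filters on c, owned by the left side.
E' = (σ[c<=3](T) ⋈[c=a] R)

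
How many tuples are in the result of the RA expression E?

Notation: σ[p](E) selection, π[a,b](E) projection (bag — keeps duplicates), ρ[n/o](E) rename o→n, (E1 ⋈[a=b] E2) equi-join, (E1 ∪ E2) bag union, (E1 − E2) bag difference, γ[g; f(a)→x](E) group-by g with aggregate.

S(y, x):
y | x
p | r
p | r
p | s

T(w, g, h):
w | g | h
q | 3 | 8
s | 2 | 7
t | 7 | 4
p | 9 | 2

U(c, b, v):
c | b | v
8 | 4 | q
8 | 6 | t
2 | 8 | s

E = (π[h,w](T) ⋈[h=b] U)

Subexpression sizes:
  T → 4
  π[h,w](T) → 4
  U → 3
  (π[h,w](T) ⋈[h=b] U) → 2

|E| = 2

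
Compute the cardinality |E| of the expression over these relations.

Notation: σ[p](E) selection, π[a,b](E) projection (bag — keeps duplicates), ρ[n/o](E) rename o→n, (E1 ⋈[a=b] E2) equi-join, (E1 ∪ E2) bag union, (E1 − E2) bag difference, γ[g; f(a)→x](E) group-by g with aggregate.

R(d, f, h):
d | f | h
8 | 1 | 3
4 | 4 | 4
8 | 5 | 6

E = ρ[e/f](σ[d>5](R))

Stepwise |·|:
  R → 3
  σ[d>5](R) → 2
  ρ[e/f](σ[d>5](R)) → 2

|E| = 2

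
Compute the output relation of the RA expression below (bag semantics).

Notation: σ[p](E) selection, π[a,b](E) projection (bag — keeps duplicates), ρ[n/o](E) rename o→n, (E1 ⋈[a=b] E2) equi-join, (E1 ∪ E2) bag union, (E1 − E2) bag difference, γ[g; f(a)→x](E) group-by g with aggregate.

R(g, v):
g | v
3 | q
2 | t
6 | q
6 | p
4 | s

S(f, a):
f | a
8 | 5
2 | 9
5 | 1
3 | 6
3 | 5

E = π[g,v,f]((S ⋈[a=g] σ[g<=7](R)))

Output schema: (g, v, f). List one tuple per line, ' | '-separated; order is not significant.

Row counts bottom-up:
  S → 5
  R → 5
  σ[g<=7](R) → 5
  (S ⋈[a=g] σ[g<=7](R)) → 2
  π[g,v,f]((S ⋈[a=g] σ[g<=7](R))) → 2

== RESULT ==
g | v | f
6 | p | 3
6 | q | 3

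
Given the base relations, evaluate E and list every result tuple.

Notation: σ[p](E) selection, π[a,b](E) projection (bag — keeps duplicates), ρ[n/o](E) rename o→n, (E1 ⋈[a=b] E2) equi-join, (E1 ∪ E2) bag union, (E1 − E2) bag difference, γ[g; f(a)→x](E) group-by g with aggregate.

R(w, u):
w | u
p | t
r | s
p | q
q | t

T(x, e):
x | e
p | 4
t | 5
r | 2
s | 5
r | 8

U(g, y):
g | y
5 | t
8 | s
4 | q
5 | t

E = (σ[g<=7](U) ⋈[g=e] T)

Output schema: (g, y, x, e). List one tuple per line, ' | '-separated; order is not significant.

Per-node cardinality:
  U → 4
  σ[g<=7](U) → 3
  T → 5
  (σ[g<=7](U) ⋈[g=e] T) → 5

== RESULT ==
g | y | x | e
4 | q | p | 4
5 | t | s | 5
5 | t | s | 5
5 | t | t | 5
5 | t | t | 5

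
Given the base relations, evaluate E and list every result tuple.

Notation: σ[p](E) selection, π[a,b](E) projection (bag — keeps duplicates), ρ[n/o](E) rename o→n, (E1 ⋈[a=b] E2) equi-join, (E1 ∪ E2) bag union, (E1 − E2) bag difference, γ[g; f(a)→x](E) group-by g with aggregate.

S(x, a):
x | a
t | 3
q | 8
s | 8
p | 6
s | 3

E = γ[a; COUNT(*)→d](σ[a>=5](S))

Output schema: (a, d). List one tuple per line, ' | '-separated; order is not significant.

Row counts bottom-up:
  S → 5
  σ[a>=5](S) → 3
  γ[a; COUNT(*)→d](σ[a>=5](S)) → 2

== RESULT ==
a | d
6 | 1
8 | 2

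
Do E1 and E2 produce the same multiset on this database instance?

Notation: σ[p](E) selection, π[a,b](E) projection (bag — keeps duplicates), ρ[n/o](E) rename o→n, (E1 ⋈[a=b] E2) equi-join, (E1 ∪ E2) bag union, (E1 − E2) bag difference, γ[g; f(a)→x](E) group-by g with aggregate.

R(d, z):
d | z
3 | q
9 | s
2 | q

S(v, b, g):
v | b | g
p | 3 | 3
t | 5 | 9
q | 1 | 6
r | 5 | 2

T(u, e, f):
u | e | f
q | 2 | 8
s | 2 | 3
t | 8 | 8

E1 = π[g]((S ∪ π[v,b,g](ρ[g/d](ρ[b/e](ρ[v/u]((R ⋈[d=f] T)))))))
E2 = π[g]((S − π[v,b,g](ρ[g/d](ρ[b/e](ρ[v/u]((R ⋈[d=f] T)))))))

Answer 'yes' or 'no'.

E1 per-node cardinality:
  S → 4
  R → 3
  T → 3
  (R ⋈[d=f] T) → 1
  ρ[v/u]((R ⋈[d=f] T)) → 1
  ρ[b/e](ρ[v/u]((R ⋈[d=f] T))) → 1
  ρ[g/d](ρ[b/e](ρ[v/u]((R ⋈[d=f] T)))) → 1
  π[v,b,g](ρ[g/d](ρ[b/e](ρ[v/u]((R ⋈[d=f] T))))) → 1
  (S ∪ π[v,b,g](ρ[g/d](ρ[b/e](ρ[v/u]((R ⋈[d=f] T)))))) → 5
  π[g]((S ∪ π[v,b,g](ρ[g/d](ρ[b/e](ρ[v/u]((R ⋈[d=f] T))))))) → 5
E2 per-node cardinality:
  S → 4
  R → 3
  T → 3
  (R ⋈[d=f] T) → 1
  ρ[v/u]((R ⋈[d=f] T)) → 1
  ρ[b/e](ρ[v/u]((R ⋈[d=f] T))) → 1
  ρ[g/d](ρ[b/e](ρ[v/u]((R ⋈[d=f] T)))) → 1
  π[v,b,g](ρ[g/d](ρ[b/e](ρ[v/u]((R ⋈[d=f] T))))) → 1
  (S − π[v,b,g](ρ[g/d](ρ[b/e](ρ[v/u]((R ⋈[d=f] T)))))) → 4
  π[g]((S − π[v,b,g](ρ[g/d](ρ[b/e](ρ[v/u]((R ⋈[d=f] T))))))) → 4

E1 result:
g
2
3
3
6
9
E2 result:
g
2
3
6
9
Witness: (3,) appears 2× in E1 but 1× in E2.

no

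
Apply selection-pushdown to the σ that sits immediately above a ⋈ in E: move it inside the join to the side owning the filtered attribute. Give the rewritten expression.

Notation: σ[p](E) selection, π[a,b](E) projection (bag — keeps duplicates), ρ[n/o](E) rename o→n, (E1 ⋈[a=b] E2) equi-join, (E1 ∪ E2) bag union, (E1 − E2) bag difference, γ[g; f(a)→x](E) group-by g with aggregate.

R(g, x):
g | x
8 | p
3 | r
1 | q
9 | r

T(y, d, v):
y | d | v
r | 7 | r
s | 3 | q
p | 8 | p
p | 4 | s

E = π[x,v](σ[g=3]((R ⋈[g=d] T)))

σ filters on g, owned by the left side.
E' = π[x,v]((σ[g=3](R) ⋈[g=d] T))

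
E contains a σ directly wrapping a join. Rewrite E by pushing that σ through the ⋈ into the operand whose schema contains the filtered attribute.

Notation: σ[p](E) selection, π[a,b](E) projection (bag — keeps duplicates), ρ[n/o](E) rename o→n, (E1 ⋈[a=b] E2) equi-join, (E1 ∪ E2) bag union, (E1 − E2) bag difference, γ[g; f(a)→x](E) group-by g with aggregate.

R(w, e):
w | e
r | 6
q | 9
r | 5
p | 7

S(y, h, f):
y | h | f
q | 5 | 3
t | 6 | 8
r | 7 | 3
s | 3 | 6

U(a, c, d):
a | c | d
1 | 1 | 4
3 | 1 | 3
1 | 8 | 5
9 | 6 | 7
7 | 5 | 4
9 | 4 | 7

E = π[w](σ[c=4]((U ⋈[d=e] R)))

σ filters on c, owned by the left side.
E' = π[w]((σ[c=4](U) ⋈[d=e] R))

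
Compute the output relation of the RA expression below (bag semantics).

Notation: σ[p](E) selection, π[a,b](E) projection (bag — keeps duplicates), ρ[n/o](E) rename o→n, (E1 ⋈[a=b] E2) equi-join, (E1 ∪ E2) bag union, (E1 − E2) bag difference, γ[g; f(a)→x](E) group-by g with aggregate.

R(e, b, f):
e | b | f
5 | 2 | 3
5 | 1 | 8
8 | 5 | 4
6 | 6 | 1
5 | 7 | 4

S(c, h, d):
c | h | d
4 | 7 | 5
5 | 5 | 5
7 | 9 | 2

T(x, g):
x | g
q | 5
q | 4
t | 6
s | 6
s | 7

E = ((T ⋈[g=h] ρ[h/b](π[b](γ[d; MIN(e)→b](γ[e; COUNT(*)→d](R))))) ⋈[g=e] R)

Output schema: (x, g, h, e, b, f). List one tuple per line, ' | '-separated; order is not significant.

Subexpression sizes:
  T → 5
  R → 5
  γ[e; COUNT(*)→d](R) → 3
  γ[d; MIN(e)→b](γ[e; COUNT(*)→d](R)) → 2
  π[b](γ[d; MIN(e)→b](γ[e; COUNT(*)→d](R))) → 2
  ρ[h/b](π[b](γ[d; MIN(e)→b](γ[e; COUNT(*)→d](R)))) → 2
  (T ⋈[g=h] ρ[h/b](π[b](γ[d; MIN(e)→b](γ[e; COUNT(*)→d](R))))) → 3
  R → 5
  ((T ⋈[g=h] ρ[h/b](π[b](γ[d; MIN(e)→b](γ[e; COUNT(*)→d](R))))) ⋈[g=e] R) → 5

== RESULT ==
x | g | h | e | b | f
q | 5 | 5 | 5 | 1 | 8
q | 5 | 5 | 5 | 2 | 3
q | 5 | 5 | 5 | 7 | 4
s | 6 | 6 | 6 | 6 | 1
t | 6 | 6 | 6 | 6 | 1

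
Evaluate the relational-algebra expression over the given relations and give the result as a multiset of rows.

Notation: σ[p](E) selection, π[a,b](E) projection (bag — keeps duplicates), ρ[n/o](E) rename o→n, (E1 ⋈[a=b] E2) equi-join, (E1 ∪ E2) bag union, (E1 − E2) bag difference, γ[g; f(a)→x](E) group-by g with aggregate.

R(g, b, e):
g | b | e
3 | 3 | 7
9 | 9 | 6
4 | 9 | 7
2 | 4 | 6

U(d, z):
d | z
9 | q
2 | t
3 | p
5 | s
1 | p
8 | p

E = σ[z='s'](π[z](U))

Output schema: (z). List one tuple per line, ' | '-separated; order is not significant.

Stepwise |·|:
  U → 6
  π[z](U) → 6
  σ[z='s'](π[z](U)) → 1

== RESULT ==
z
s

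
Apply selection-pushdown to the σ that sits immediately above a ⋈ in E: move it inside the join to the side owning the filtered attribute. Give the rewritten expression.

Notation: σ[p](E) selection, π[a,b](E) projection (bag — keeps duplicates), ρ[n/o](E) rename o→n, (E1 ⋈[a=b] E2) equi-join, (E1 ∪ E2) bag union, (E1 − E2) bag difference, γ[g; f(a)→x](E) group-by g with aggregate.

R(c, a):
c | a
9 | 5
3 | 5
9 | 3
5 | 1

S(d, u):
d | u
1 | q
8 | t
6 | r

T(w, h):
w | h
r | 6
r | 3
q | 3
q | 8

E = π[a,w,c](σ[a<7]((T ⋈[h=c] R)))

σ filters on a, owned by the right side.
E' = π[a,w,c]((T ⋈[h=c] σ[a<7](R)))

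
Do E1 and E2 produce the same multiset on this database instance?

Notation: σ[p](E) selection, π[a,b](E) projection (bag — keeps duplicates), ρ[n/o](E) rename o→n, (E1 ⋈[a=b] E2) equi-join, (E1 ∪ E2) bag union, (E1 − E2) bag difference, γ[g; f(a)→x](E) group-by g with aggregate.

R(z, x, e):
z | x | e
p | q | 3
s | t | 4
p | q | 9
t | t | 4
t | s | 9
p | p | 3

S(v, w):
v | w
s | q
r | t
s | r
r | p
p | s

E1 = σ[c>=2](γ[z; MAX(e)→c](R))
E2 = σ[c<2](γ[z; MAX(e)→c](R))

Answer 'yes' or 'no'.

E1 subexpression sizes:
  R → 6
  γ[z; MAX(e)→c](R) → 3
  σ[c>=2](γ[z; MAX(e)→c](R)) → 3
E2 subexpression sizes:
  R → 6
  γ[z; MAX(e)→c](R) → 3
  σ[c<2](γ[z; MAX(e)→c](R)) → 0

E1 result:
z | c
p | 9
s | 4
t | 9
E2 result:
z | c
(0 rows)
Witness: ('p', 9) appears 1× in E1 but 0× in E2.

no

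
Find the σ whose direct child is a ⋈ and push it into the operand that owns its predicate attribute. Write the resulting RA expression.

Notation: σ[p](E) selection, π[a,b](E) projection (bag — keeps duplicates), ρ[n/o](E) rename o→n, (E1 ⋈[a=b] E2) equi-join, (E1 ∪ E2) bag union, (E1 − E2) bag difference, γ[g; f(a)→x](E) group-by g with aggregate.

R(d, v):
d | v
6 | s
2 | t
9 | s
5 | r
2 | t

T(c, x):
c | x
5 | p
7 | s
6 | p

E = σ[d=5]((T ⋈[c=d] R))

σ filters on d, owned by the right side.
E' = (T ⋈[c=d] σ[d=5](R))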